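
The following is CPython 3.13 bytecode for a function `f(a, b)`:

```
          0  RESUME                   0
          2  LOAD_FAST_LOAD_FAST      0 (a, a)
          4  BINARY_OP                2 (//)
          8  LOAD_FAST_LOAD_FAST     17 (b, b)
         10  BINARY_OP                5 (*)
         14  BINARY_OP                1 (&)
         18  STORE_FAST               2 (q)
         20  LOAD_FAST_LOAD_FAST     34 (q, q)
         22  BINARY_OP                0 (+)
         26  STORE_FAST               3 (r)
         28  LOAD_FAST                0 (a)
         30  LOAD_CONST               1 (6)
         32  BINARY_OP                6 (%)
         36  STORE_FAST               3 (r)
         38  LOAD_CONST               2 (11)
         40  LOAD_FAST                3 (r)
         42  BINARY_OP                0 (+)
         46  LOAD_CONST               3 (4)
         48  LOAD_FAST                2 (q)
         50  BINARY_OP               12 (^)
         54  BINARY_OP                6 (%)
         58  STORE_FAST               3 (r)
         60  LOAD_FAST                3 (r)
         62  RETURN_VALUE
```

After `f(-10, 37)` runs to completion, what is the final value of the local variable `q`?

LOAD_FAST_LOAD_FAST a,a → push -10,-10. Stack: [-10, -10]
BINARY_OP // → -10 // -10 = 1. Stack: [1]
LOAD_FAST_LOAD_FAST b,b → push 37,37. Stack: [1, 37, 37]
BINARY_OP * → 37 * 37 = 1369. Stack: [1, 1369]
BINARY_OP & → 1 & 1369 = 1. Stack: [1]
STORE_FAST q → q=1. Stack: []
LOAD_FAST_LOAD_FAST q,q → push 1,1. Stack: [1, 1]
BINARY_OP + → 1 + 1 = 2. Stack: [2]
STORE_FAST r → r=2. Stack: []
LOAD_FAST a → push -10. Stack: [-10]
LOAD_CONST → push 6. Stack: [-10, 6]
BINARY_OP % → -10 % 6 = 2. Stack: [2]
STORE_FAST r → r=2. Stack: []
LOAD_CONST → push 11. Stack: [11]
LOAD_FAST r → push 2. Stack: [11, 2]
BINARY_OP + → 11 + 2 = 13. Stack: [13]
LOAD_CONST → push 4. Stack: [13, 4]
LOAD_FAST q → push 1. Stack: [13, 4, 1]
BINARY_OP ^ → 4 ^ 1 = 5. Stack: [13, 5]
BINARY_OP % → 13 % 5 = 3. Stack: [3]
STORE_FAST r → r=3. Stack: []
LOAD_FAST r → push 3. Stack: [3]
RETURN_VALUE → return 3.

1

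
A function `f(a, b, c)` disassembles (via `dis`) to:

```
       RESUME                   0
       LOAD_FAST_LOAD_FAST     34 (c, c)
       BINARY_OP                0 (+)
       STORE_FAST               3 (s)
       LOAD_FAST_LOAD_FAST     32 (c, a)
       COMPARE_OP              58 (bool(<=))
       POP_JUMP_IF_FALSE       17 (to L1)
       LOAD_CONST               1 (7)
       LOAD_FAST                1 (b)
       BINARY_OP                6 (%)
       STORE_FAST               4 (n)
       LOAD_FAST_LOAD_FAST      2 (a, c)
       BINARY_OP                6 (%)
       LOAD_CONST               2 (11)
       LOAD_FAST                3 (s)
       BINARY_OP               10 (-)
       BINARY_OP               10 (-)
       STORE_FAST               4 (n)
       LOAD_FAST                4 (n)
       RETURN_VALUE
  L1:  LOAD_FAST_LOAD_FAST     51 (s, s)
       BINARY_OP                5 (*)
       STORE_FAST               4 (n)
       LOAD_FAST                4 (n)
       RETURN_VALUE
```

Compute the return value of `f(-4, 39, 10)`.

LOAD_FAST_LOAD_FAST c,c → push 10,10. Stack: [10, 10]
BINARY_OP + → 10 + 10 = 20. Stack: [20]
STORE_FAST s → s=20. Stack: []
LOAD_FAST_LOAD_FAST c,a → push 10,-4. Stack: [10, -4]
COMPARE_OP bool(<=) → 10 vs -4 = False. Stack: [False]
POP_JUMP_IF_FALSE → pop False; jump. Stack: []
LOAD_FAST_LOAD_FAST s,s → push 20,20. Stack: [20, 20]
BINARY_OP * → 20 * 20 = 400. Stack: [400]
STORE_FAST n → n=400. Stack: []
LOAD_FAST n → push 400. Stack: [400]
RETURN_VALUE → return 400.

400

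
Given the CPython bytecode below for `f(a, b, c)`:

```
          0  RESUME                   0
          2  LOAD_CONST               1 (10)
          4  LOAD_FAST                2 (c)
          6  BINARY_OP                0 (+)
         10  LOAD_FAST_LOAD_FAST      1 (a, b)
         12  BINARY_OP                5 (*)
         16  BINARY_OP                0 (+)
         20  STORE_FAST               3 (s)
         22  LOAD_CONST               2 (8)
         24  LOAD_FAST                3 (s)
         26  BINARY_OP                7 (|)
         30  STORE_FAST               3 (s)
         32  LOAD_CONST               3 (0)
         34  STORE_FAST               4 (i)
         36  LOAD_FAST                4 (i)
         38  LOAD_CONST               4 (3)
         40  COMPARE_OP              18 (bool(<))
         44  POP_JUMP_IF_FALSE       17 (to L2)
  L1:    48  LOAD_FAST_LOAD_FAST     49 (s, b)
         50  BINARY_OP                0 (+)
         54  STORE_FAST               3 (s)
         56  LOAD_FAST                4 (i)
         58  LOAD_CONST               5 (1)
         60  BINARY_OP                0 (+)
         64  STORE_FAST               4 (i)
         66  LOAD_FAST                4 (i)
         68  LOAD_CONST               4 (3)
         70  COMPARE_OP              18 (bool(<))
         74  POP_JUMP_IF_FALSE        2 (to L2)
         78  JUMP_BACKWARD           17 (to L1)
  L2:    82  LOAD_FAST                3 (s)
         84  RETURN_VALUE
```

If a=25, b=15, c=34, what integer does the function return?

472

LOAD_CONST → push 10. Stack: [10]
LOAD_FAST c → push 34. Stack: [10, 34]
BINARY_OP + → 10 + 34 = 44. Stack: [44]
LOAD_FAST_LOAD_FAST a,b → push 25,15. Stack: [44, 25, 15]
BINARY_OP * → 25 * 15 = 375. Stack: [44, 375]
BINARY_OP + → 44 + 375 = 419. Stack: [419]
STORE_FAST s → s=419. Stack: []
LOAD_CONST → push 8. Stack: [8]
LOAD_FAST s → push 419. Stack: [8, 419]
BINARY_OP | → 8 | 419 = 427. Stack: [427]
STORE_FAST s → s=427. Stack: []
LOAD_CONST → push 0. Stack: [0]
STORE_FAST i → i=0. Stack: []
LOAD_FAST i → push 0. Stack: [0]
LOAD_CONST → push 3. Stack: [0, 3]
COMPARE_OP bool(<) → 0 vs 3 = True. Stack: [True]
POP_JUMP_IF_FALSE → pop True; no jump. Stack: []
LOAD_FAST_LOAD_FAST s,b → push 427,15. Stack: [427, 15]
BINARY_OP + → 427 + 15 = 442. Stack: [442]
STORE_FAST s → s=442. Stack: []
LOAD_FAST i → push 0. Stack: [0]
LOAD_CONST → push 1. Stack: [0, 1]
BINARY_OP + → 0 + 1 = 1. Stack: [1]
STORE_FAST i → i=1. Stack: []
LOAD_FAST i → push 1. Stack: [1]
LOAD_CONST → push 3. Stack: [1, 3]
COMPARE_OP bool(<) → 1 vs 3 = True. Stack: [True]
POP_JUMP_IF_FALSE → pop True; no jump. Stack: []
LOAD_FAST_LOAD_FAST s,b → push 442,15. Stack: [442, 15]
BINARY_OP + → 442 + 15 = 457. Stack: [457]
STORE_FAST s → s=457. Stack: []
LOAD_FAST i → push 1. Stack: [1]
LOAD_CONST → push 1. Stack: [1, 1]
BINARY_OP + → 1 + 1 = 2. Stack: [2]
STORE_FAST i → i=2. Stack: []
LOAD_FAST i → push 2. Stack: [2]
LOAD_CONST → push 3. Stack: [2, 3]
COMPARE_OP bool(<) → 2 vs 3 = True. Stack: [True]
POP_JUMP_IF_FALSE → pop True; no jump. Stack: []
LOAD_FAST_LOAD_FAST s,b → push 457,15. Stack: [457, 15]
BINARY_OP + → 457 + 15 = 472. Stack: [472]
STORE_FAST s → s=472. Stack: []
LOAD_FAST i → push 2. Stack: [2]
LOAD_CONST → push 1. Stack: [2, 1]
BINARY_OP + → 2 + 1 = 3. Stack: [3]
STORE_FAST i → i=3. Stack: []
LOAD_FAST i → push 3. Stack: [3]
LOAD_CONST → push 3. Stack: [3, 3]
COMPARE_OP bool(<) → 3 vs 3 = False. Stack: [False]
POP_JUMP_IF_FALSE → pop False; jump. Stack: []
LOAD_FAST s → push 472. Stack: [472]
RETURN_VALUE → return 472.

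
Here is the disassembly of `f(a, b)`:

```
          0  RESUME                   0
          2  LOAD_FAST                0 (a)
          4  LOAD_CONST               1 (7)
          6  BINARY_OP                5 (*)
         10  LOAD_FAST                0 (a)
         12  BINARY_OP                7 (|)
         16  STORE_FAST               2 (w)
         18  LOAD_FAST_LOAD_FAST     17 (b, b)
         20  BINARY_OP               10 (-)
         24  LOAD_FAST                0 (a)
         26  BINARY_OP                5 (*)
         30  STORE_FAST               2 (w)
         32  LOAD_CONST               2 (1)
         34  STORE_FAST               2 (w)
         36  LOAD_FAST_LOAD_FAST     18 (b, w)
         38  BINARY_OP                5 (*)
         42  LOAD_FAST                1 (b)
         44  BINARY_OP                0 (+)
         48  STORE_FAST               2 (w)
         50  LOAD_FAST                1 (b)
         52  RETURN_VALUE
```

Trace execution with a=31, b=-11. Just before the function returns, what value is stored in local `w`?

-22

LOAD_FAST a → push 31. Stack: [31]
LOAD_CONST → push 7. Stack: [31, 7]
BINARY_OP * → 31 * 7 = 217. Stack: [217]
LOAD_FAST a → push 31. Stack: [217, 31]
BINARY_OP | → 217 | 31 = 223. Stack: [223]
STORE_FAST w → w=223. Stack: []
LOAD_FAST_LOAD_FAST b,b → push -11,-11. Stack: [-11, -11]
BINARY_OP - → -11 - -11 = 0. Stack: [0]
LOAD_FAST a → push 31. Stack: [0, 31]
BINARY_OP * → 0 * 31 = 0. Stack: [0]
STORE_FAST w → w=0. Stack: []
LOAD_CONST → push 1. Stack: [1]
STORE_FAST w → w=1. Stack: []
LOAD_FAST_LOAD_FAST b,w → push -11,1. Stack: [-11, 1]
BINARY_OP * → -11 * 1 = -11. Stack: [-11]
LOAD_FAST b → push -11. Stack: [-11, -11]
BINARY_OP + → -11 + -11 = -22. Stack: [-22]
STORE_FAST w → w=-22. Stack: []
LOAD_FAST b → push -11. Stack: [-11]
RETURN_VALUE → return -11.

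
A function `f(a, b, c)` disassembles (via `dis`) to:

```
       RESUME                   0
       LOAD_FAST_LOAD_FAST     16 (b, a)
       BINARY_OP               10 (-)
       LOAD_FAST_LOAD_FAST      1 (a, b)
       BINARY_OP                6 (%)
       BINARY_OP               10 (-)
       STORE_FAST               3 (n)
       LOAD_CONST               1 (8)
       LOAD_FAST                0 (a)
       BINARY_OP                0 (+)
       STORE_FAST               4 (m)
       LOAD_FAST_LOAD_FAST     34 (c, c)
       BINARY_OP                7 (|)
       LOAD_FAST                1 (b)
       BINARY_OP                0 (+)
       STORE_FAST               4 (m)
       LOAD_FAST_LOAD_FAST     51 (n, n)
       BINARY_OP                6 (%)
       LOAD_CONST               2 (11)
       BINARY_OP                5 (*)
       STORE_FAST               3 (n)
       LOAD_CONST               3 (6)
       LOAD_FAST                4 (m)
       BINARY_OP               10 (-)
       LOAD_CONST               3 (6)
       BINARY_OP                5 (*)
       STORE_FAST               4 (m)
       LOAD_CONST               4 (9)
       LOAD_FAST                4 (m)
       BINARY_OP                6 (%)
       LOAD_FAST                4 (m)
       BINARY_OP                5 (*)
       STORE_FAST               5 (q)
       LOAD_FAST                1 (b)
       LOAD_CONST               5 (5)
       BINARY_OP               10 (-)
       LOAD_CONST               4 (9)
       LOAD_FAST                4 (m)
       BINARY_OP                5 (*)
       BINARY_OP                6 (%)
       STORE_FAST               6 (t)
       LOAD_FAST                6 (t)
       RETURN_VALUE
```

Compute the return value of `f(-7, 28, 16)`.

LOAD_FAST_LOAD_FAST b,a → push 28,-7. Stack: [28, -7]
BINARY_OP - → 28 - -7 = 35. Stack: [35]
LOAD_FAST_LOAD_FAST a,b → push -7,28. Stack: [35, -7, 28]
BINARY_OP % → -7 % 28 = 21. Stack: [35, 21]
BINARY_OP - → 35 - 21 = 14. Stack: [14]
STORE_FAST n → n=14. Stack: []
LOAD_CONST → push 8. Stack: [8]
LOAD_FAST a → push -7. Stack: [8, -7]
BINARY_OP + → 8 + -7 = 1. Stack: [1]
STORE_FAST m → m=1. Stack: []
LOAD_FAST_LOAD_FAST c,c → push 16,16. Stack: [16, 16]
BINARY_OP | → 16 | 16 = 16. Stack: [16]
LOAD_FAST b → push 28. Stack: [16, 28]
BINARY_OP + → 16 + 28 = 44. Stack: [44]
STORE_FAST m → m=44. Stack: []
LOAD_FAST_LOAD_FAST n,n → push 14,14. Stack: [14, 14]
BINARY_OP % → 14 % 14 = 0. Stack: [0]
LOAD_CONST → push 11. Stack: [0, 11]
BINARY_OP * → 0 * 11 = 0. Stack: [0]
STORE_FAST n → n=0. Stack: []
LOAD_CONST → push 6. Stack: [6]
LOAD_FAST m → push 44. Stack: [6, 44]
BINARY_OP - → 6 - 44 = -38. Stack: [-38]
LOAD_CONST → push 6. Stack: [-38, 6]
BINARY_OP * → -38 * 6 = -228. Stack: [-228]
STORE_FAST m → m=-228. Stack: []
LOAD_CONST → push 9. Stack: [9]
LOAD_FAST m → push -228. Stack: [9, -228]
BINARY_OP % → 9 % -228 = -219. Stack: [-219]
LOAD_FAST m → push -228. Stack: [-219, -228]
BINARY_OP * → -219 * -228 = 49932. Stack: [49932]
STORE_FAST q → q=49932. Stack: []
LOAD_FAST b → push 28. Stack: [28]
LOAD_CONST → push 5. Stack: [28, 5]
BINARY_OP - → 28 - 5 = 23. Stack: [23]
LOAD_CONST → push 9. Stack: [23, 9]
LOAD_FAST m → push -228. Stack: [23, 9, -228]
BINARY_OP * → 9 * -228 = -2052. Stack: [23, -2052]
BINARY_OP % → 23 % -2052 = -2029. Stack: [-2029]
STORE_FAST t → t=-2029. Stack: []
LOAD_FAST t → push -2029. Stack: [-2029]
RETURN_VALUE → return -2029.

-2029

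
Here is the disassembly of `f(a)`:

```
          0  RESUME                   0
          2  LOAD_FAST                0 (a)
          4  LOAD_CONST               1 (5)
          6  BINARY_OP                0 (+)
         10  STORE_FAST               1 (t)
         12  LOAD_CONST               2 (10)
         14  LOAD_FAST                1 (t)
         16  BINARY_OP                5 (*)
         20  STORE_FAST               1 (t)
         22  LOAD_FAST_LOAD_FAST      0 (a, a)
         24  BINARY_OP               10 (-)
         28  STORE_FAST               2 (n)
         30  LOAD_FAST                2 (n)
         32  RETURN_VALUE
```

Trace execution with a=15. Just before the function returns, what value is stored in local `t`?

LOAD_FAST a → push 15. Stack: [15]
LOAD_CONST → push 5. Stack: [15, 5]
BINARY_OP + → 15 + 5 = 20. Stack: [20]
STORE_FAST t → t=20. Stack: []
LOAD_CONST → push 10. Stack: [10]
LOAD_FAST t → push 20. Stack: [10, 20]
BINARY_OP * → 10 * 20 = 200. Stack: [200]
STORE_FAST t → t=200. Stack: []
LOAD_FAST_LOAD_FAST a,a → push 15,15. Stack: [15, 15]
BINARY_OP - → 15 - 15 = 0. Stack: [0]
STORE_FAST n → n=0. Stack: []
LOAD_FAST n → push 0. Stack: [0]
RETURN_VALUE → return 0.

200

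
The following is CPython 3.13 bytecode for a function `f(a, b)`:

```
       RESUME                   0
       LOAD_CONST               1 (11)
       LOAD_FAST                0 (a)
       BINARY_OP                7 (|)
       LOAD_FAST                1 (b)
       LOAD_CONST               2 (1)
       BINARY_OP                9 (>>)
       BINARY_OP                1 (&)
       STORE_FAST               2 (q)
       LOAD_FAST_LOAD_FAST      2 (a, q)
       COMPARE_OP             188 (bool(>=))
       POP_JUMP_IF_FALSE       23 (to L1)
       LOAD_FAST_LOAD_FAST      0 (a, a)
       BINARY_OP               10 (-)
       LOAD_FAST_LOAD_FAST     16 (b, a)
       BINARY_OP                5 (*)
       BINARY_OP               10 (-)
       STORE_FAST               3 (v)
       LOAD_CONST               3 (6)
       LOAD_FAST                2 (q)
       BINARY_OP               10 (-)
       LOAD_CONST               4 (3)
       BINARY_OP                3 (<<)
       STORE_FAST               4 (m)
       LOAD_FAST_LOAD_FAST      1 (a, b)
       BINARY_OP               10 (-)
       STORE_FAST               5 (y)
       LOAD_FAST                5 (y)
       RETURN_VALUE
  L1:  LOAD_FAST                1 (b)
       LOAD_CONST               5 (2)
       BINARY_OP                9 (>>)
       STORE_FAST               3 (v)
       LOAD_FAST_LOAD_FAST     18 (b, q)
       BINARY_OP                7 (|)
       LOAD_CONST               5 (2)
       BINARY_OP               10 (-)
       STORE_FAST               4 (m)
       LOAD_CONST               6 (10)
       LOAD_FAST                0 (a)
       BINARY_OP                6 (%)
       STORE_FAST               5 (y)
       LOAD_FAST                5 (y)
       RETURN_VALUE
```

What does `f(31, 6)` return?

25

LOAD_CONST → push 11. Stack: [11]
LOAD_FAST a → push 31. Stack: [11, 31]
BINARY_OP | → 11 | 31 = 31. Stack: [31]
LOAD_FAST b → push 6. Stack: [31, 6]
LOAD_CONST → push 1. Stack: [31, 6, 1]
BINARY_OP >> → 6 >> 1 = 3. Stack: [31, 3]
BINARY_OP & → 31 & 3 = 3. Stack: [3]
STORE_FAST q → q=3. Stack: []
LOAD_FAST_LOAD_FAST a,q → push 31,3. Stack: [31, 3]
COMPARE_OP bool(>=) → 31 vs 3 = True. Stack: [True]
POP_JUMP_IF_FALSE → pop True; no jump. Stack: []
LOAD_FAST_LOAD_FAST a,a → push 31,31. Stack: [31, 31]
BINARY_OP - → 31 - 31 = 0. Stack: [0]
LOAD_FAST_LOAD_FAST b,a → push 6,31. Stack: [0, 6, 31]
BINARY_OP * → 6 * 31 = 186. Stack: [0, 186]
BINARY_OP - → 0 - 186 = -186. Stack: [-186]
STORE_FAST v → v=-186. Stack: []
LOAD_CONST → push 6. Stack: [6]
LOAD_FAST q → push 3. Stack: [6, 3]
BINARY_OP - → 6 - 3 = 3. Stack: [3]
LOAD_CONST → push 3. Stack: [3, 3]
BINARY_OP << → 3 << 3 = 24. Stack: [24]
STORE_FAST m → m=24. Stack: []
LOAD_FAST_LOAD_FAST a,b → push 31,6. Stack: [31, 6]
BINARY_OP - → 31 - 6 = 25. Stack: [25]
STORE_FAST y → y=25. Stack: []
LOAD_FAST y → push 25. Stack: [25]
RETURN_VALUE → return 25.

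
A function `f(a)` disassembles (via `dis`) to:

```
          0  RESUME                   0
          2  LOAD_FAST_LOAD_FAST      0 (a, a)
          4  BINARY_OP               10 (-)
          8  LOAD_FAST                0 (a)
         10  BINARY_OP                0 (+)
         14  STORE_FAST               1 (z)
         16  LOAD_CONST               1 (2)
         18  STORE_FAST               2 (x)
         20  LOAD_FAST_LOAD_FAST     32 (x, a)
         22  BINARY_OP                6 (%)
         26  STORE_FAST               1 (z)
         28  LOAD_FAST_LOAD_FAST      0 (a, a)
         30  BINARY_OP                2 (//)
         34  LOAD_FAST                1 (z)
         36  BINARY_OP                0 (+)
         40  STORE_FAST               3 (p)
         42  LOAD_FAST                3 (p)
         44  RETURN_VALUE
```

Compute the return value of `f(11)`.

LOAD_FAST_LOAD_FAST a,a → push 11,11. Stack: [11, 11]
BINARY_OP - → 11 - 11 = 0. Stack: [0]
LOAD_FAST a → push 11. Stack: [0, 11]
BINARY_OP + → 0 + 11 = 11. Stack: [11]
STORE_FAST z → z=11. Stack: []
LOAD_CONST → push 2. Stack: [2]
STORE_FAST x → x=2. Stack: []
LOAD_FAST_LOAD_FAST x,a → push 2,11. Stack: [2, 11]
BINARY_OP % → 2 % 11 = 2. Stack: [2]
STORE_FAST z → z=2. Stack: []
LOAD_FAST_LOAD_FAST a,a → push 11,11. Stack: [11, 11]
BINARY_OP // → 11 // 11 = 1. Stack: [1]
LOAD_FAST z → push 2. Stack: [1, 2]
BINARY_OP + → 1 + 2 = 3. Stack: [3]
STORE_FAST p → p=3. Stack: []
LOAD_FAST p → push 3. Stack: [3]
RETURN_VALUE → return 3.

3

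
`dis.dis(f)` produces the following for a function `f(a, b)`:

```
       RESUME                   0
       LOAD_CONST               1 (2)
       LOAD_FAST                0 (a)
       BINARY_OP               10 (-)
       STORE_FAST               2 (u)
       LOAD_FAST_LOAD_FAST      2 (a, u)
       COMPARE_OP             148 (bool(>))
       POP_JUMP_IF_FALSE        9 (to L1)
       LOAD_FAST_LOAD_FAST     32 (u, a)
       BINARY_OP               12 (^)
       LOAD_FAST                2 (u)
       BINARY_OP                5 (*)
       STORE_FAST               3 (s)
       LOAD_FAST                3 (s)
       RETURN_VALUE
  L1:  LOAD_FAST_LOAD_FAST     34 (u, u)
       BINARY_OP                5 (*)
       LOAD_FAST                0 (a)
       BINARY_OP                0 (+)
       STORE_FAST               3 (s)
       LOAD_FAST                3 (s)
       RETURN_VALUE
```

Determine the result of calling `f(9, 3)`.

LOAD_CONST → push 2. Stack: [2]
LOAD_FAST a → push 9. Stack: [2, 9]
BINARY_OP - → 2 - 9 = -7. Stack: [-7]
STORE_FAST u → u=-7. Stack: []
LOAD_FAST_LOAD_FAST a,u → push 9,-7. Stack: [9, -7]
COMPARE_OP bool(>) → 9 vs -7 = True. Stack: [True]
POP_JUMP_IF_FALSE → pop True; no jump. Stack: []
LOAD_FAST_LOAD_FAST u,a → push -7,9. Stack: [-7, 9]
BINARY_OP ^ → -7 ^ 9 = -16. Stack: [-16]
LOAD_FAST u → push -7. Stack: [-16, -7]
BINARY_OP * → -16 * -7 = 112. Stack: [112]
STORE_FAST s → s=112. Stack: []
LOAD_FAST s → push 112. Stack: [112]
RETURN_VALUE → return 112.

112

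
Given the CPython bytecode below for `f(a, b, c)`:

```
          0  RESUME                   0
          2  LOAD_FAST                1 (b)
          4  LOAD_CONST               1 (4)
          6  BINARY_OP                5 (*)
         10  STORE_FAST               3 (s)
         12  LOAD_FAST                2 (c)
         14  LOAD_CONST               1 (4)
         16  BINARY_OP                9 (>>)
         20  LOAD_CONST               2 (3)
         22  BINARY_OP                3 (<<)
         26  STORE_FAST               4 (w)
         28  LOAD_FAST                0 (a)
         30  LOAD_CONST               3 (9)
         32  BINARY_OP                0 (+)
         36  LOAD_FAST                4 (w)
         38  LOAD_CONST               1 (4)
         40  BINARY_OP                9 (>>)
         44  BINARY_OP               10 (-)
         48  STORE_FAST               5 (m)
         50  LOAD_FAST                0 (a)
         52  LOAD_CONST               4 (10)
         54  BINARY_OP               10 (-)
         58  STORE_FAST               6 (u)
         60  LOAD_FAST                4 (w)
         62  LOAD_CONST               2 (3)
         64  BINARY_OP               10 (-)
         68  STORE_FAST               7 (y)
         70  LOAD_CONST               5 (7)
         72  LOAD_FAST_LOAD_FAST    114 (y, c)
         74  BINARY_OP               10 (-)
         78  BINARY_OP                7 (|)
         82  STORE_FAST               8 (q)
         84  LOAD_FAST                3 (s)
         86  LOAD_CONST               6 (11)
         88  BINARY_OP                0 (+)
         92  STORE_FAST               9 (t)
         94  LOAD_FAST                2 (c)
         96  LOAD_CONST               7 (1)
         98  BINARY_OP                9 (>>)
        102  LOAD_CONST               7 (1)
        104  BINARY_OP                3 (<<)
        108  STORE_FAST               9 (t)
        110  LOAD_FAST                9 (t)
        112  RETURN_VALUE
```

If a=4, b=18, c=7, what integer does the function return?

6

LOAD_FAST b → push 18. Stack: [18]
LOAD_CONST → push 4. Stack: [18, 4]
BINARY_OP * → 18 * 4 = 72. Stack: [72]
STORE_FAST s → s=72. Stack: []
LOAD_FAST c → push 7. Stack: [7]
LOAD_CONST → push 4. Stack: [7, 4]
BINARY_OP >> → 7 >> 4 = 0. Stack: [0]
LOAD_CONST → push 3. Stack: [0, 3]
BINARY_OP << → 0 << 3 = 0. Stack: [0]
STORE_FAST w → w=0. Stack: []
LOAD_FAST a → push 4. Stack: [4]
LOAD_CONST → push 9. Stack: [4, 9]
BINARY_OP + → 4 + 9 = 13. Stack: [13]
LOAD_FAST w → push 0. Stack: [13, 0]
LOAD_CONST → push 4. Stack: [13, 0, 4]
BINARY_OP >> → 0 >> 4 = 0. Stack: [13, 0]
BINARY_OP - → 13 - 0 = 13. Stack: [13]
STORE_FAST m → m=13. Stack: []
LOAD_FAST a → push 4. Stack: [4]
LOAD_CONST → push 10. Stack: [4, 10]
BINARY_OP - → 4 - 10 = -6. Stack: [-6]
STORE_FAST u → u=-6. Stack: []
LOAD_FAST w → push 0. Stack: [0]
LOAD_CONST → push 3. Stack: [0, 3]
BINARY_OP - → 0 - 3 = -3. Stack: [-3]
STORE_FAST y → y=-3. Stack: []
LOAD_CONST → push 7. Stack: [7]
LOAD_FAST_LOAD_FAST y,c → push -3,7. Stack: [7, -3, 7]
BINARY_OP - → -3 - 7 = -10. Stack: [7, -10]
BINARY_OP | → 7 | -10 = -9. Stack: [-9]
STORE_FAST q → q=-9. Stack: []
LOAD_FAST s → push 72. Stack: [72]
LOAD_CONST → push 11. Stack: [72, 11]
BINARY_OP + → 72 + 11 = 83. Stack: [83]
STORE_FAST t → t=83. Stack: []
LOAD_FAST c → push 7. Stack: [7]
LOAD_CONST → push 1. Stack: [7, 1]
BINARY_OP >> → 7 >> 1 = 3. Stack: [3]
LOAD_CONST → push 1. Stack: [3, 1]
BINARY_OP << → 3 << 1 = 6. Stack: [6]
STORE_FAST t → t=6. Stack: []
LOAD_FAST t → push 6. Stack: [6]
RETURN_VALUE → return 6.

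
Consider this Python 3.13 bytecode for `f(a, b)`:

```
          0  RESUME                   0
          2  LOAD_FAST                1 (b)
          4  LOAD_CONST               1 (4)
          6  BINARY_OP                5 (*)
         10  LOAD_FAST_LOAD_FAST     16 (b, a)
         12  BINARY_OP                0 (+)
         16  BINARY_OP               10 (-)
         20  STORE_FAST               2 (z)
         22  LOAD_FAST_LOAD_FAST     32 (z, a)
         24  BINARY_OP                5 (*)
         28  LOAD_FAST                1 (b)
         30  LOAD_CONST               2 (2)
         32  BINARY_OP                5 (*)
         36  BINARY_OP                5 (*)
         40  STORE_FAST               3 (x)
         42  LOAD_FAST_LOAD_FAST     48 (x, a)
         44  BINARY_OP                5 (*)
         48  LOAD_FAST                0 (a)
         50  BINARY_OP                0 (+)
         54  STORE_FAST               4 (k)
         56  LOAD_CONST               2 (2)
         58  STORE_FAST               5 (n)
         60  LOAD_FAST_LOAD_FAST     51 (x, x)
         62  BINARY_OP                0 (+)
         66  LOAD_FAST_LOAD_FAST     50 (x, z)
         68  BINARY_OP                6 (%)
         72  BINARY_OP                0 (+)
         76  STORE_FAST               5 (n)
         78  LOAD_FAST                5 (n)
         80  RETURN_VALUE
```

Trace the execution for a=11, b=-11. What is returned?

LOAD_FAST b → push -11. Stack: [-11]
LOAD_CONST → push 4. Stack: [-11, 4]
BINARY_OP * → -11 * 4 = -44. Stack: [-44]
LOAD_FAST_LOAD_FAST b,a → push -11,11. Stack: [-44, -11, 11]
BINARY_OP + → -11 + 11 = 0. Stack: [-44, 0]
BINARY_OP - → -44 - 0 = -44. Stack: [-44]
STORE_FAST z → z=-44. Stack: []
LOAD_FAST_LOAD_FAST z,a → push -44,11. Stack: [-44, 11]
BINARY_OP * → -44 * 11 = -484. Stack: [-484]
LOAD_FAST b → push -11. Stack: [-484, -11]
LOAD_CONST → push 2. Stack: [-484, -11, 2]
BINARY_OP * → -11 * 2 = -22. Stack: [-484, -22]
BINARY_OP * → -484 * -22 = 10648. Stack: [10648]
STORE_FAST x → x=10648. Stack: []
LOAD_FAST_LOAD_FAST x,a → push 10648,11. Stack: [10648, 11]
BINARY_OP * → 10648 * 11 = 117128. Stack: [117128]
LOAD_FAST a → push 11. Stack: [117128, 11]
BINARY_OP + → 117128 + 11 = 117139. Stack: [117139]
STORE_FAST k → k=117139. Stack: []
LOAD_CONST → push 2. Stack: [2]
STORE_FAST n → n=2. Stack: []
LOAD_FAST_LOAD_FAST x,x → push 10648,10648. Stack: [10648, 10648]
BINARY_OP + → 10648 + 10648 = 21296. Stack: [21296]
LOAD_FAST_LOAD_FAST x,z → push 10648,-44. Stack: [21296, 10648, -44]
BINARY_OP % → 10648 % -44 = 0. Stack: [21296, 0]
BINARY_OP + → 21296 + 0 = 21296. Stack: [21296]
STORE_FAST n → n=21296. Stack: []
LOAD_FAST n → push 21296. Stack: [21296]
RETURN_VALUE → return 21296.

21296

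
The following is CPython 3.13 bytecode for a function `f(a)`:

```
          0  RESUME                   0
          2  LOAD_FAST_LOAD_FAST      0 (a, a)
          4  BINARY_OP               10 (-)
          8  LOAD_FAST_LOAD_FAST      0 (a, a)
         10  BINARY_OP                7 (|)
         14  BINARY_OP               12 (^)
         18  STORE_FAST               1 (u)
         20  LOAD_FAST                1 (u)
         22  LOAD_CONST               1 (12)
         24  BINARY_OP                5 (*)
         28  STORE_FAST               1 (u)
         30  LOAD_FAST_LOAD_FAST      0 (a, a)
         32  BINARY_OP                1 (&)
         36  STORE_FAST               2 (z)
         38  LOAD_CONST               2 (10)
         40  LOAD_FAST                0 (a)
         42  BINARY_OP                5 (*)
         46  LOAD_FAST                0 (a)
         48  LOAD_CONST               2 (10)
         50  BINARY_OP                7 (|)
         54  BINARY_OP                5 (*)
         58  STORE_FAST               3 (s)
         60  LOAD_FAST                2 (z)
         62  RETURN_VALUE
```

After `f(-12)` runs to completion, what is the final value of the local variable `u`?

-144

LOAD_FAST_LOAD_FAST a,a → push -12,-12. Stack: [-12, -12]
BINARY_OP - → -12 - -12 = 0. Stack: [0]
LOAD_FAST_LOAD_FAST a,a → push -12,-12. Stack: [0, -12, -12]
BINARY_OP | → -12 | -12 = -12. Stack: [0, -12]
BINARY_OP ^ → 0 ^ -12 = -12. Stack: [-12]
STORE_FAST u → u=-12. Stack: []
LOAD_FAST u → push -12. Stack: [-12]
LOAD_CONST → push 12. Stack: [-12, 12]
BINARY_OP * → -12 * 12 = -144. Stack: [-144]
STORE_FAST u → u=-144. Stack: []
LOAD_FAST_LOAD_FAST a,a → push -12,-12. Stack: [-12, -12]
BINARY_OP & → -12 & -12 = -12. Stack: [-12]
STORE_FAST z → z=-12. Stack: []
LOAD_CONST → push 10. Stack: [10]
LOAD_FAST a → push -12. Stack: [10, -12]
BINARY_OP * → 10 * -12 = -120. Stack: [-120]
LOAD_FAST a → push -12. Stack: [-120, -12]
LOAD_CONST → push 10. Stack: [-120, -12, 10]
BINARY_OP | → -12 | 10 = -2. Stack: [-120, -2]
BINARY_OP * → -120 * -2 = 240. Stack: [240]
STORE_FAST s → s=240. Stack: []
LOAD_FAST z → push -12. Stack: [-12]
RETURN_VALUE → return -12.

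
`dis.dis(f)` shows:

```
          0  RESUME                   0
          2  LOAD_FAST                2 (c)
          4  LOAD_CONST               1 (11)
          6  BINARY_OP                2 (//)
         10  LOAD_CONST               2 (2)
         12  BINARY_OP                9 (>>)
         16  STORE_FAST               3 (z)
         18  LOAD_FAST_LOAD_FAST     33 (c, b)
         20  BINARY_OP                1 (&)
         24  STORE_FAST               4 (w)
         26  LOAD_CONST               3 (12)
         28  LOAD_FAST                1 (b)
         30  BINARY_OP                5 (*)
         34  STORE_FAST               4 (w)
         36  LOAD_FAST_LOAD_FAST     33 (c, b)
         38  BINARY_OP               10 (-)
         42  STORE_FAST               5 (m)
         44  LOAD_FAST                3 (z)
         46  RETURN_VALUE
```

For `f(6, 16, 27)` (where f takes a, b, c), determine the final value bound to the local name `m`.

LOAD_FAST c → push 27. Stack: [27]
LOAD_CONST → push 11. Stack: [27, 11]
BINARY_OP // → 27 // 11 = 2. Stack: [2]
LOAD_CONST → push 2. Stack: [2, 2]
BINARY_OP >> → 2 >> 2 = 0. Stack: [0]
STORE_FAST z → z=0. Stack: []
LOAD_FAST_LOAD_FAST c,b → push 27,16. Stack: [27, 16]
BINARY_OP & → 27 & 16 = 16. Stack: [16]
STORE_FAST w → w=16. Stack: []
LOAD_CONST → push 12. Stack: [12]
LOAD_FAST b → push 16. Stack: [12, 16]
BINARY_OP * → 12 * 16 = 192. Stack: [192]
STORE_FAST w → w=192. Stack: []
LOAD_FAST_LOAD_FAST c,b → push 27,16. Stack: [27, 16]
BINARY_OP - → 27 - 16 = 11. Stack: [11]
STORE_FAST m → m=11. Stack: []
LOAD_FAST z → push 0. Stack: [0]
RETURN_VALUE → return 0.

11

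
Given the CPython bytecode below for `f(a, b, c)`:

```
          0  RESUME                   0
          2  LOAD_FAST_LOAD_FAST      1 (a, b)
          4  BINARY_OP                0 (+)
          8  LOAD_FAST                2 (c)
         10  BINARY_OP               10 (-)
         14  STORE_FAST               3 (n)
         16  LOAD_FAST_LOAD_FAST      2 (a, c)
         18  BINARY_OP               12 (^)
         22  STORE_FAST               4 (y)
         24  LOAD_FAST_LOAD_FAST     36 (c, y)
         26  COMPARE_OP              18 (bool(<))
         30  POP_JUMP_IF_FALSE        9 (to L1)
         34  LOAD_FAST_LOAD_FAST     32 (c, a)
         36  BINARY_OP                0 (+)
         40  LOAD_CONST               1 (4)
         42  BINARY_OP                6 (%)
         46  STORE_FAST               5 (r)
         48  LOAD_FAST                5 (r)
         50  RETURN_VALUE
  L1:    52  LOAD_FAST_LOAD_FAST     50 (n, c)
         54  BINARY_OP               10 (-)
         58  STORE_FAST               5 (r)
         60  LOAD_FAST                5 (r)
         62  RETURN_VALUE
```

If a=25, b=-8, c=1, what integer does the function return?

2

LOAD_FAST_LOAD_FAST a,b → push 25,-8. Stack: [25, -8]
BINARY_OP + → 25 + -8 = 17. Stack: [17]
LOAD_FAST c → push 1. Stack: [17, 1]
BINARY_OP - → 17 - 1 = 16. Stack: [16]
STORE_FAST n → n=16. Stack: []
LOAD_FAST_LOAD_FAST a,c → push 25,1. Stack: [25, 1]
BINARY_OP ^ → 25 ^ 1 = 24. Stack: [24]
STORE_FAST y → y=24. Stack: []
LOAD_FAST_LOAD_FAST c,y → push 1,24. Stack: [1, 24]
COMPARE_OP bool(<) → 1 vs 24 = True. Stack: [True]
POP_JUMP_IF_FALSE → pop True; no jump. Stack: []
LOAD_FAST_LOAD_FAST c,a → push 1,25. Stack: [1, 25]
BINARY_OP + → 1 + 25 = 26. Stack: [26]
LOAD_CONST → push 4. Stack: [26, 4]
BINARY_OP % → 26 % 4 = 2. Stack: [2]
STORE_FAST r → r=2. Stack: []
LOAD_FAST r → push 2. Stack: [2]
RETURN_VALUE → return 2.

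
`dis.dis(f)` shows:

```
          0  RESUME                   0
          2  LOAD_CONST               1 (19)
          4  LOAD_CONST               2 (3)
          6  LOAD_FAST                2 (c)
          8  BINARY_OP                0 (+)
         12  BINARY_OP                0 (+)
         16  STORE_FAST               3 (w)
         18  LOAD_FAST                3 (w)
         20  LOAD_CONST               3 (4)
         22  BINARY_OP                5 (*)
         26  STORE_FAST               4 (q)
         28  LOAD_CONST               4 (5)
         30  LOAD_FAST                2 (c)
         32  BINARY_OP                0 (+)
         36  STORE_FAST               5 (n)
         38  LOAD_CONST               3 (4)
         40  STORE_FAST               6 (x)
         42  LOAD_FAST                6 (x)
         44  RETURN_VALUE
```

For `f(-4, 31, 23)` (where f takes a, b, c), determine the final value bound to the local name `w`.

LOAD_CONST → push 19. Stack: [19]
LOAD_CONST → push 3. Stack: [19, 3]
LOAD_FAST c → push 23. Stack: [19, 3, 23]
BINARY_OP + → 3 + 23 = 26. Stack: [19, 26]
BINARY_OP + → 19 + 26 = 45. Stack: [45]
STORE_FAST w → w=45. Stack: []
LOAD_FAST w → push 45. Stack: [45]
LOAD_CONST → push 4. Stack: [45, 4]
BINARY_OP * → 45 * 4 = 180. Stack: [180]
STORE_FAST q → q=180. Stack: []
LOAD_CONST → push 5. Stack: [5]
LOAD_FAST c → push 23. Stack: [5, 23]
BINARY_OP + → 5 + 23 = 28. Stack: [28]
STORE_FAST n → n=28. Stack: []
LOAD_CONST → push 4. Stack: [4]
STORE_FAST x → x=4. Stack: []
LOAD_FAST x → push 4. Stack: [4]
RETURN_VALUE → return 4.

45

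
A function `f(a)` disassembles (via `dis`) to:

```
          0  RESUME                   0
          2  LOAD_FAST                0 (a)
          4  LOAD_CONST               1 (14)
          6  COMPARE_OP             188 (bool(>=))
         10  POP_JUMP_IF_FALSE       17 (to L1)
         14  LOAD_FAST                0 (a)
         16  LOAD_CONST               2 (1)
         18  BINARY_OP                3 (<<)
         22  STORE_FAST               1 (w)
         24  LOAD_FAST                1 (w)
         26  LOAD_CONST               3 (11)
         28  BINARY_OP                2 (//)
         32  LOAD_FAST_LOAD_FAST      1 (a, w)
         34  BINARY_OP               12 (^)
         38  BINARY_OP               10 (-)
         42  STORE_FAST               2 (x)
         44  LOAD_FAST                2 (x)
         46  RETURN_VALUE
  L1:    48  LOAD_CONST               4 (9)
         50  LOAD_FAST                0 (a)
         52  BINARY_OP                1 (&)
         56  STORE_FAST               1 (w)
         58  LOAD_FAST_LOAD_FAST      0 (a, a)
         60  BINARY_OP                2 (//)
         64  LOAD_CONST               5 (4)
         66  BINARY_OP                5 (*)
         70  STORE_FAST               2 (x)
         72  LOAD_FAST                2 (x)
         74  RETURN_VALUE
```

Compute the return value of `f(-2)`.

4

LOAD_FAST a → push -2. Stack: [-2]
LOAD_CONST → push 14. Stack: [-2, 14]
COMPARE_OP bool(>=) → -2 vs 14 = False. Stack: [False]
POP_JUMP_IF_FALSE → pop False; jump. Stack: []
LOAD_CONST → push 9. Stack: [9]
LOAD_FAST a → push -2. Stack: [9, -2]
BINARY_OP & → 9 & -2 = 8. Stack: [8]
STORE_FAST w → w=8. Stack: []
LOAD_FAST_LOAD_FAST a,a → push -2,-2. Stack: [-2, -2]
BINARY_OP // → -2 // -2 = 1. Stack: [1]
LOAD_CONST → push 4. Stack: [1, 4]
BINARY_OP * → 1 * 4 = 4. Stack: [4]
STORE_FAST x → x=4. Stack: []
LOAD_FAST x → push 4. Stack: [4]
RETURN_VALUE → return 4.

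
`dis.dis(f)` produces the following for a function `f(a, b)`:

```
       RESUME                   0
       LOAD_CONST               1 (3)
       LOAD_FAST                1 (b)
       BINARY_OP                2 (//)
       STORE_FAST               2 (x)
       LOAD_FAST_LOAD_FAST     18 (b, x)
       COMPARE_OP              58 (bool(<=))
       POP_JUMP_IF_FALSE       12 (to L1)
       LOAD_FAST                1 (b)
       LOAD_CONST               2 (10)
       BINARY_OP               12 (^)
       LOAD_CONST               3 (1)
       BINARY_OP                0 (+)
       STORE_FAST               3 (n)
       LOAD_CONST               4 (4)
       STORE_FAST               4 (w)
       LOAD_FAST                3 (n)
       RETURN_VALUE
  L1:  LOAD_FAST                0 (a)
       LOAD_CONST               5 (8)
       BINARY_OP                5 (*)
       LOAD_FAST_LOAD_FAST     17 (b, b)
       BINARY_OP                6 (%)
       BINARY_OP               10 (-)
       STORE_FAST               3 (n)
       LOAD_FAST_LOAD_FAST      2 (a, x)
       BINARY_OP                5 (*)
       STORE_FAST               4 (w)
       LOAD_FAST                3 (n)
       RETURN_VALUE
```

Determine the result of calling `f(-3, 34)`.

LOAD_CONST → push 3. Stack: [3]
LOAD_FAST b → push 34. Stack: [3, 34]
BINARY_OP // → 3 // 34 = 0. Stack: [0]
STORE_FAST x → x=0. Stack: []
LOAD_FAST_LOAD_FAST b,x → push 34,0. Stack: [34, 0]
COMPARE_OP bool(<=) → 34 vs 0 = False. Stack: [False]
POP_JUMP_IF_FALSE → pop False; jump. Stack: []
LOAD_FAST a → push -3. Stack: [-3]
LOAD_CONST → push 8. Stack: [-3, 8]
BINARY_OP * → -3 * 8 = -24. Stack: [-24]
LOAD_FAST_LOAD_FAST b,b → push 34,34. Stack: [-24, 34, 34]
BINARY_OP % → 34 % 34 = 0. Stack: [-24, 0]
BINARY_OP - → -24 - 0 = -24. Stack: [-24]
STORE_FAST n → n=-24. Stack: []
LOAD_FAST_LOAD_FAST a,x → push -3,0. Stack: [-3, 0]
BINARY_OP * → -3 * 0 = 0. Stack: [0]
STORE_FAST w → w=0. Stack: []
LOAD_FAST n → push -24. Stack: [-24]
RETURN_VALUE → return -24.

-24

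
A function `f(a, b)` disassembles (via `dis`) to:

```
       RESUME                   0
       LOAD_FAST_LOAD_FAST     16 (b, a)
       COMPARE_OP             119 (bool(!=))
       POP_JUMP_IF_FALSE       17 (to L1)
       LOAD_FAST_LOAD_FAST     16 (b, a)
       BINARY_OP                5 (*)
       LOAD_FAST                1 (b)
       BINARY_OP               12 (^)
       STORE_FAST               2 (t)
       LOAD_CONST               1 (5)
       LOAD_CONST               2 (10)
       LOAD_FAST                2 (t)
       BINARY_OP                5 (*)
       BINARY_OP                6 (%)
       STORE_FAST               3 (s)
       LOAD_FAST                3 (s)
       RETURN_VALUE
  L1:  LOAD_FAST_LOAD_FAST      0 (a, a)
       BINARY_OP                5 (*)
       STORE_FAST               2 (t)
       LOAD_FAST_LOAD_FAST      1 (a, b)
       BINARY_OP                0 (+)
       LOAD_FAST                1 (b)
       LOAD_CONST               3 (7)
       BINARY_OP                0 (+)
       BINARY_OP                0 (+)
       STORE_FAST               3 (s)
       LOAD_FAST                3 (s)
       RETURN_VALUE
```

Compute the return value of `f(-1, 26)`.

LOAD_FAST_LOAD_FAST b,a → push 26,-1. Stack: [26, -1]
COMPARE_OP bool(!=) → 26 vs -1 = True. Stack: [True]
POP_JUMP_IF_FALSE → pop True; no jump. Stack: []
LOAD_FAST_LOAD_FAST b,a → push 26,-1. Stack: [26, -1]
BINARY_OP * → 26 * -1 = -26. Stack: [-26]
LOAD_FAST b → push 26. Stack: [-26, 26]
BINARY_OP ^ → -26 ^ 26 = -4. Stack: [-4]
STORE_FAST t → t=-4. Stack: []
LOAD_CONST → push 5. Stack: [5]
LOAD_CONST → push 10. Stack: [5, 10]
LOAD_FAST t → push -4. Stack: [5, 10, -4]
BINARY_OP * → 10 * -4 = -40. Stack: [5, -40]
BINARY_OP % → 5 % -40 = -35. Stack: [-35]
STORE_FAST s → s=-35. Stack: []
LOAD_FAST s → push -35. Stack: [-35]
RETURN_VALUE → return -35.

-35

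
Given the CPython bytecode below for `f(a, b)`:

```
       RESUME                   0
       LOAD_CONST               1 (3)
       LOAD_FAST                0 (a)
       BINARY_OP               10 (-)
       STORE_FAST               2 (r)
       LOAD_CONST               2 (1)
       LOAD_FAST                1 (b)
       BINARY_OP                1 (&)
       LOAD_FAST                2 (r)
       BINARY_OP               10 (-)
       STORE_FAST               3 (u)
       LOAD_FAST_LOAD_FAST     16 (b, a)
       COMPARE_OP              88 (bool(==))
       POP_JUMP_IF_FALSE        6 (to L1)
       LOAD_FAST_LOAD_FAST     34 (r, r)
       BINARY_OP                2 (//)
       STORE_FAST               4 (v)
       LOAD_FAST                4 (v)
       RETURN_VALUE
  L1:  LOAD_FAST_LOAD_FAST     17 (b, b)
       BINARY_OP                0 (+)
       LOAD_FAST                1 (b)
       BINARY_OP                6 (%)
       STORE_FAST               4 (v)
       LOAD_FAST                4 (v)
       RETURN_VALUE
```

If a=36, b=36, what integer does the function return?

LOAD_CONST → push 3. Stack: [3]
LOAD_FAST a → push 36. Stack: [3, 36]
BINARY_OP - → 3 - 36 = -33. Stack: [-33]
STORE_FAST r → r=-33. Stack: []
LOAD_CONST → push 1. Stack: [1]
LOAD_FAST b → push 36. Stack: [1, 36]
BINARY_OP & → 1 & 36 = 0. Stack: [0]
LOAD_FAST r → push -33. Stack: [0, -33]
BINARY_OP - → 0 - -33 = 33. Stack: [33]
STORE_FAST u → u=33. Stack: []
LOAD_FAST_LOAD_FAST b,a → push 36,36. Stack: [36, 36]
COMPARE_OP bool(==) → 36 vs 36 = True. Stack: [True]
POP_JUMP_IF_FALSE → pop True; no jump. Stack: []
LOAD_FAST_LOAD_FAST r,r → push -33,-33. Stack: [-33, -33]
BINARY_OP // → -33 // -33 = 1. Stack: [1]
STORE_FAST v → v=1. Stack: []
LOAD_FAST v → push 1. Stack: [1]
RETURN_VALUE → return 1.

1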